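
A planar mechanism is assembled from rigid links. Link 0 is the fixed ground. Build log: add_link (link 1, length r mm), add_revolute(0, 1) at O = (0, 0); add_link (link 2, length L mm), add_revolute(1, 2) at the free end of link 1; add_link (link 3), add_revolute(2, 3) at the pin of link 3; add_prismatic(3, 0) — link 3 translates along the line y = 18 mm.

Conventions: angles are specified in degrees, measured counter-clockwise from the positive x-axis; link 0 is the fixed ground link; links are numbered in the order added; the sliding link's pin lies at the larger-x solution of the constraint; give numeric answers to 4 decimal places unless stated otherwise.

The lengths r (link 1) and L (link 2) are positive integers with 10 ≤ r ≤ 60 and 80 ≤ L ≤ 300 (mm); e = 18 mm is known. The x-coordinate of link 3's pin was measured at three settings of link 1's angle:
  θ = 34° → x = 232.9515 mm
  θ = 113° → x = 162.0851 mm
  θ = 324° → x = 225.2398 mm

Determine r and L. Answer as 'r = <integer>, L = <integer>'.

constraint per measurement: (x − r cos θ)² + (r sin θ − e)² = L²
subtracting the θ₁ and θ₂ equations cancels the r² and L² terms:
r = (x₁² − x₂²) / (2[(x₁cos θ₁ + e sin θ₁) − (x₂cos θ₂ + e sin θ₂)]) = 56.0000 → r = 56
L² = (x₁ − r cos θ₁)² + (r sin θ₁ − e)² = 34969.0073 → L = 187.0000 → L = 187
check at θ₃=324°: x = 225.2398 (printed 225.2398) ✓

r = 56, L = 187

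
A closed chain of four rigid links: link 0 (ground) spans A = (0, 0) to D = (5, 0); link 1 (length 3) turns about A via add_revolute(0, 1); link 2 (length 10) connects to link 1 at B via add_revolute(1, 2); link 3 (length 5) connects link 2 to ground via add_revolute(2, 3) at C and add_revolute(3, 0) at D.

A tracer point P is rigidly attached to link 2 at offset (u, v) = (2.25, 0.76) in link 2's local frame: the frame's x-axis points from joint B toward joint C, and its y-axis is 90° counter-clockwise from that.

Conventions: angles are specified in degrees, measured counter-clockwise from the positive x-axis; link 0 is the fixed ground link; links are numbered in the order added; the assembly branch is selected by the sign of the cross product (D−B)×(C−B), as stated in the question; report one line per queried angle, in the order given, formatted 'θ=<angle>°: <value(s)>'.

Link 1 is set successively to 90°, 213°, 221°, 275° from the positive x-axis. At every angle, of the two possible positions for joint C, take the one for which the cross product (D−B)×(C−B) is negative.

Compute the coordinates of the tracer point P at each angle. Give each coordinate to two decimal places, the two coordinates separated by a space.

A=(0,0), D=(5.00,0)
θ=90°: B = A + 3.00·(cos90°, sin90°) = (0.0000, 3.0000)
θ=90°: |BD| = 5.8310
θ=90°: circle(B,10.00) ∩ circle(D,5.00): a=9.3467, h=3.5552
θ=90°:   candidates: C₊=(9.8439,1.2398) cross=20.730; C₋=(6.1856,-4.8574) cross=-20.730
θ=90°:   branch - wants cross < 0 → take C=(6.1856,-4.8574) (cross=-20.730)
θ=90°: ex = (C−B)/|BC| = (0.6186,-0.7857); ey = (0.7857,0.6186)
θ=90°: P = B + 2.25·ex + 0.76·ey = (1.9889,1.7022)
θ=213°: B = A + 3.00·(cos213°, sin213°) = (-2.5160, -1.6339)
θ=213°: |BD| = 7.6916
θ=213°: circle(B,10.00) ∩ circle(D,5.00): a=8.7213, h=4.8928
θ=213°:   candidates: C₊=(4.9668,4.9999) cross=37.633; C₋=(7.0456,-4.5624) cross=-37.633
θ=213°:   branch - wants cross < 0 → take C=(7.0456,-4.5624) (cross=-37.633)
θ=213°: ex = (C−B)/|BC| = (0.9562,-0.2928); ey = (0.2928,0.9562)
θ=213°: P = B + 2.25·ex + 0.76·ey = (-0.1421,-1.5661)
θ=221°: B = A + 3.00·(cos221°, sin221°) = (-2.2641, -1.9682)
θ=221°: |BD| = 7.5260
θ=221°: circle(B,10.00) ∩ circle(D,5.00): a=8.7457, h=4.8490
θ=221°:   candidates: C₊=(4.9092,4.9992) cross=36.493; C₋=(7.4453,-4.3612) cross=-36.493
θ=221°:   branch - wants cross < 0 → take C=(7.4453,-4.3612) (cross=-36.493)
θ=221°: ex = (C−B)/|BC| = (0.9709,-0.2393); ey = (0.2393,0.9709)
θ=221°: P = B + 2.25·ex + 0.76·ey = (0.1024,-1.7687)
θ=275°: B = A + 3.00·(cos275°, sin275°) = (0.2615, -2.9886)
θ=275°: |BD| = 5.6023
θ=275°: circle(B,10.00) ∩ circle(D,5.00): a=9.4949, h=3.1381
θ=275°:   candidates: C₊=(6.6184,4.7308) cross=17.580; C₋=(9.9665,-0.5777) cross=-17.580
θ=275°:   branch - wants cross < 0 → take C=(9.9665,-0.5777) (cross=-17.580)
θ=275°: ex = (C−B)/|BC| = (0.9705,0.2411); ey = (-0.2411,0.9705)
θ=275°: P = B + 2.25·ex + 0.76·ey = (2.2619,-1.7086)

θ=90°: 1.99 1.70
θ=213°: -0.14 -1.57
θ=221°: 0.10 -1.77
θ=275°: 2.26 -1.71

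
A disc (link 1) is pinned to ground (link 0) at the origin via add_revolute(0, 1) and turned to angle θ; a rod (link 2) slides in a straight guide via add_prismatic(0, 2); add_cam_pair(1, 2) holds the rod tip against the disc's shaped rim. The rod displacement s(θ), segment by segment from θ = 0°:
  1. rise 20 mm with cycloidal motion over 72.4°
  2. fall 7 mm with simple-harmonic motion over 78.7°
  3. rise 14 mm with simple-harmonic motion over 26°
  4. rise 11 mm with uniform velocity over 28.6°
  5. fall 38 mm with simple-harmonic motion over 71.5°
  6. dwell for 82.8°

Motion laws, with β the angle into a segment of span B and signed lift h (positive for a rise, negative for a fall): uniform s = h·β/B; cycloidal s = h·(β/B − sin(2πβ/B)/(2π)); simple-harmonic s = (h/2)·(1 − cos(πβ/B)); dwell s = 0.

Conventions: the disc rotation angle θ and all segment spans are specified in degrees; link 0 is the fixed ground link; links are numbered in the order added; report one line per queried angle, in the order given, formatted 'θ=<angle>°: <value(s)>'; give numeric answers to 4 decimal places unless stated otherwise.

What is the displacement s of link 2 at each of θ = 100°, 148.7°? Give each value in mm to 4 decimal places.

segment 1 (0° to 72.4°, cycloidal, h = 20) is passed completely: s = 0.0000 + (20) = 20.0000
θ = 100° falls in segment 2 (72.4° to 151.1°, simple-harmonic, h = -7): β = 100 − 72.4 = 27.6°, B = 78.7°; Δs = -7/2·(1 − cos(π·0.3507)) = -1.9179; s = 20.0000 − 1.9179 = 18.0821
θ = 148.7° falls in segment 2 (72.4° to 151.1°, simple-harmonic, h = -7): β = 148.7 − 72.4 = 76.3°, B = 78.7°; Δs = -7/2·(1 − cos(π·0.9695)) = -6.9839; s = 20.0000 − 6.9839 = 13.0161

θ=100°: 18.0821
θ=148.7°: 13.0161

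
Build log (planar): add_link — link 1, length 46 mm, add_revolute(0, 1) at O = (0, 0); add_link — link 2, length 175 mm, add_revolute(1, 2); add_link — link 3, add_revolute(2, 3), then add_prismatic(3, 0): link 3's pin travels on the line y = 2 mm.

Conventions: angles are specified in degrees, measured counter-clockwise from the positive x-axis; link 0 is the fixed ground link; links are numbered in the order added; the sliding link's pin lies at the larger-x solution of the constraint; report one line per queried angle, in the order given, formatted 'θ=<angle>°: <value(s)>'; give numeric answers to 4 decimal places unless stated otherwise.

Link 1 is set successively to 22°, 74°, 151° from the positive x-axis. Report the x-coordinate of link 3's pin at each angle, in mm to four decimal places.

geometry: r = 46 mm, L = 175 mm, e = 2 mm
θ=22°: crank pin P = (r cos θ, r sin θ) = (42.650457, 17.231903)
θ=22°: h = r sin θ − e = 17.231903 − 2 = 15.231903
θ=22°: x = r cos θ + √(L² − h²) = 42.650457 + 174.335852 = 216.986309
θ=74°: crank pin P = (r cos θ, r sin θ) = (12.679318, 44.218038)
θ=74°: h = r sin θ − e = 44.218038 − 2 = 42.218038
θ=74°: x = r cos θ + √(L² − h²) = 12.679318 + 169.831202 = 182.510521
θ=151°: crank pin P = (r cos θ, r sin θ) = (-40.232507, 22.301243)
θ=151°: h = r sin θ − e = 22.301243 − 2 = 20.301243
θ=151°: x = r cos θ + √(L² − h²) = -40.232507 + 173.818467 = 133.585961

θ=22°: 216.9863
θ=74°: 182.5105
θ=151°: 133.5860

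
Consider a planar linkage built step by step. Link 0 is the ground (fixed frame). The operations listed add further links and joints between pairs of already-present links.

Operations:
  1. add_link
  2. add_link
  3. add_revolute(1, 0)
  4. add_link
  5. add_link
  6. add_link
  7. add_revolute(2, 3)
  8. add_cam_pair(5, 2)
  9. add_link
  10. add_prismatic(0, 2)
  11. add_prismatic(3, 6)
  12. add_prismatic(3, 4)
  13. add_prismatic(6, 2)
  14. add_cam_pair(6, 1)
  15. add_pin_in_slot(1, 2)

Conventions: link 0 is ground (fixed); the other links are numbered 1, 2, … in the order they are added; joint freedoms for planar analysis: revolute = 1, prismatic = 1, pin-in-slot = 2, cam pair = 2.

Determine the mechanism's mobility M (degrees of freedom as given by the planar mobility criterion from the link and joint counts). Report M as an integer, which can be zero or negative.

(L,J1,J2)=(1,0,0); link0 fixed
link1: (2,0,0)
link2: (3,0,0)
R 1-0 [J1]: (3,1,0)
link3: (4,1,0)
link4: (5,1,0)
link5: (6,1,0)
R 2-3 [J1]: (6,2,0)
C 5-2 [J2]: (6,2,1)
link6: (7,2,1)
P 0-2 [J1]: (7,3,1)
P 3-6 [J1]: (7,4,1)
P 3-4 [J1]: (7,5,1)
P 6-2 [J1]: (7,6,1)
C 6-1 [J2]: (7,6,2)
PS 1-2 [J2]: (7,6,3)
Grübler: 3·6 − 2·6 − 3 = 3

M = 3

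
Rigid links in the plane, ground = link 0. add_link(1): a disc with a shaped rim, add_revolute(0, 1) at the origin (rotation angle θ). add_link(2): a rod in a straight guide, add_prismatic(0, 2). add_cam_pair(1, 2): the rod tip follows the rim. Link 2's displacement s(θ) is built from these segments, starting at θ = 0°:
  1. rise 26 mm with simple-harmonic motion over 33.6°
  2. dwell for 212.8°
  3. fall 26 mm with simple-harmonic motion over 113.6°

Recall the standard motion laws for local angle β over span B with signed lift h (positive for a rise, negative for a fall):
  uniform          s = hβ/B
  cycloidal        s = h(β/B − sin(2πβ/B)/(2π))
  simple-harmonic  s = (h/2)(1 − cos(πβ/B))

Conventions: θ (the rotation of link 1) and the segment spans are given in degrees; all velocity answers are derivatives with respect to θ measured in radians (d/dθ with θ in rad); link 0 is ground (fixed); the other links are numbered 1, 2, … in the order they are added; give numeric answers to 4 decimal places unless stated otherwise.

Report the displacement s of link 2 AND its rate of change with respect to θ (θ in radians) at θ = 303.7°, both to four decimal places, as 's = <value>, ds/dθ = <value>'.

segment 1 (0° to 33.6°, simple-harmonic, h = 26) is passed completely: s = 0.0000 + (26) = 26.0000
segment 2 (33.6° to 246.4°, dwell): s unchanged at 26.0000
θ = 303.7° falls in segment 3 (246.4° to 360°, simple-harmonic, h = -26): β = 303.7 − 246.4 = 57.3°, B = 113.6°; Δs = -26/2·(1 − cos(π·0.5044)) = -13.1798; s = 26.0000 − 13.1798 = 12.8202
velocity in seg [246.4°–360°] (simple-harmonic), θ in radians: β = 57.3° = 1.0001 rad, B = 113.6° = 1.9827 rad; ds/dθ = (πh/(2B)) sin(πβ/B) = (π·(-26)/(2·1.9827)) sin(π·0.5044) = -20.596622 mm/rad

s = 12.8202, ds/dθ = -20.5966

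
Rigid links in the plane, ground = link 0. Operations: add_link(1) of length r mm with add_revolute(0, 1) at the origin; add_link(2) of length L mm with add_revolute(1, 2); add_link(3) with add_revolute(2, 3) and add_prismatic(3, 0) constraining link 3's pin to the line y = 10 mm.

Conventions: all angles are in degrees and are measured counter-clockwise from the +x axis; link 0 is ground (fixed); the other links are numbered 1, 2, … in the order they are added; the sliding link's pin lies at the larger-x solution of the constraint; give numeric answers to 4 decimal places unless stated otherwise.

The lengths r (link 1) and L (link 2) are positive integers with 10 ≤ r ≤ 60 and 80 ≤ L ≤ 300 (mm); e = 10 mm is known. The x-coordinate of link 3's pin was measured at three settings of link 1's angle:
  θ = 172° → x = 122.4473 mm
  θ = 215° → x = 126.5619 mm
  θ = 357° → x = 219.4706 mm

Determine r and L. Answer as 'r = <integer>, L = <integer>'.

constraint per measurement: (x − r cos θ)² + (r sin θ − e)² = L²
subtracting the θ₁ and θ₂ equations cancels the r² and L² terms:
r = (x₁² − x₂²) / (2[(x₁cos θ₁ + e sin θ₁) − (x₂cos θ₂ + e sin θ₂)]) = 49.0005 → r = 49
L² = (x₁ − r cos θ₁)² + (r sin θ₁ − e)² = 29241.0055 → L = 171.0000 → L = 171
check at θ₃=357°: x = 219.4706 (printed 219.4706) ✓

r = 49, L = 171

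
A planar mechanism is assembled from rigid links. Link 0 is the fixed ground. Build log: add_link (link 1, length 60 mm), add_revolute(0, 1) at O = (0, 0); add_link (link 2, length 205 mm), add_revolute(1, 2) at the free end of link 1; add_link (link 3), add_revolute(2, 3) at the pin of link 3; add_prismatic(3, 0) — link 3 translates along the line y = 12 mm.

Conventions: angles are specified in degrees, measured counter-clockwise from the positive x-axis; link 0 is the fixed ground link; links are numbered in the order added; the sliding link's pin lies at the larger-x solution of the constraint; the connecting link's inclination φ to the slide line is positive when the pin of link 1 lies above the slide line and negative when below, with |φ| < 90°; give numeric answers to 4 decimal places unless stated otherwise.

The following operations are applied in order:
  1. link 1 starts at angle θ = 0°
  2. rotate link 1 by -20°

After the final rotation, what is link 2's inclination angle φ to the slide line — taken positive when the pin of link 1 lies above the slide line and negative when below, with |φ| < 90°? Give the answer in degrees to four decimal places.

geometry: r = 60 mm, L = 205 mm, e = 12 mm; θ starts at 0°
rotate link 1 by -20°: θ ← 0° -20° = -20°
h = r sin θ − e = -20.521209 − 12 = -32.521209
sin φ = h / L = -32.521209 / 205 = -0.15864004
φ = arcsin(-0.15864004) = -9.127968°

-9.1280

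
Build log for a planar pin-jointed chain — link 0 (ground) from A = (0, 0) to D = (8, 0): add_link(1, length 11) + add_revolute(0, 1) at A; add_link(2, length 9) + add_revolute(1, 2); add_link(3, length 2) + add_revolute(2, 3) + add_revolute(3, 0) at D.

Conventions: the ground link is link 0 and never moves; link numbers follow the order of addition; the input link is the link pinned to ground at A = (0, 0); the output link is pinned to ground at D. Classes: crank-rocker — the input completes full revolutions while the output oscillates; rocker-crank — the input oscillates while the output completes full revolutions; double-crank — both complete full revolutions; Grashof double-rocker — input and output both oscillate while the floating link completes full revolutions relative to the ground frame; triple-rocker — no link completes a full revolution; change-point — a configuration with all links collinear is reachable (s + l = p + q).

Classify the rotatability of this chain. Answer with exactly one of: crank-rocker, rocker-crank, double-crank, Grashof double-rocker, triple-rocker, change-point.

lengths: ground=8, input=11, coupler=9, output=2
sorted: s=2 (shortest), l=11 (longest), p+q=17
s + l = 13 vs p + q = 17
s + l < p + q (Grashof) with shortest = output link → rocker-crank

rocker-crank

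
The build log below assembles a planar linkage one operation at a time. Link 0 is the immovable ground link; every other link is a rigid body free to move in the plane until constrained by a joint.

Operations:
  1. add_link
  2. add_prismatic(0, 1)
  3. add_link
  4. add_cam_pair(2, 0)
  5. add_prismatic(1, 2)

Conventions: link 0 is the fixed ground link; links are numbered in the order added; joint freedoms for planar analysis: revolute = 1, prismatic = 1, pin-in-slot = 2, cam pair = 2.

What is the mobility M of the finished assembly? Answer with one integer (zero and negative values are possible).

ground; <1,0,0>
#1 <2,0,0>
P:0↔1 J1 <2,1,0>
#2 <3,1,0>
C:2↔0 J2 <3,1,1>
P:1↔2 J1 <3,2,1>
3×2 − 2×2 − 1×1 = 1

M = 1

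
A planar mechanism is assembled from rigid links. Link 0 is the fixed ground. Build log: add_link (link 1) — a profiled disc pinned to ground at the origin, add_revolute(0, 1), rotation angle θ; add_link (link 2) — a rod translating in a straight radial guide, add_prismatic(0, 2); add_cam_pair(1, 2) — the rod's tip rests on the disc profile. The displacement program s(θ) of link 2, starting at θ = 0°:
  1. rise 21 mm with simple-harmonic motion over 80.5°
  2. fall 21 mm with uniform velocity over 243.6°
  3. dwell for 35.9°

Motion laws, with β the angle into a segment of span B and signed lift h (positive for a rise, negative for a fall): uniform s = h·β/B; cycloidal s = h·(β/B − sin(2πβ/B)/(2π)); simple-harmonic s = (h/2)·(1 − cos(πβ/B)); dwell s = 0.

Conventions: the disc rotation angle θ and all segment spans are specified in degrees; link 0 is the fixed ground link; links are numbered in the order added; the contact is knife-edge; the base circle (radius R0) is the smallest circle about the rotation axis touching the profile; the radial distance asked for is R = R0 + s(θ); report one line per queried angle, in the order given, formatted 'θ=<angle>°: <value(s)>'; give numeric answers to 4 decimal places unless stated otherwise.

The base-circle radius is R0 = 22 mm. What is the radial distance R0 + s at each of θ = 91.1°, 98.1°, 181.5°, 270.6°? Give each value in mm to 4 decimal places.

seg 1 [0°–80.5°] simple-harmonic, h=21: full span → s += 21 → s = 21.0000
seg 2 [80.5°–324.1°] uniform, h=-21: θ=91.1° here. β=10.6, B=243.6. -21·10.6/243.6 = -0.9138 → s = 20.0862
seg 2 [80.5°–324.1°] uniform, h=-21: θ=98.1° here. β=17.6, B=243.6. -21·17.6/243.6 = -1.5172 → s = 19.4828
seg 2 [80.5°–324.1°] uniform, h=-21: θ=181.5° here. β=101, B=243.6. -21·101/243.6 = -8.7069 → s = 12.2931
seg 2 [80.5°–324.1°] uniform, h=-21: θ=270.6° here. β=190.1, B=243.6. -21·190.1/243.6 = -16.3879 → s = 4.6121
θ=91.1°: R = R0 + s = 22 + 20.0862 = 42.0862
θ=98.1°: R = R0 + s = 22 + 19.4828 = 41.4828
θ=181.5°: R = R0 + s = 22 + 12.2931 = 34.2931
θ=270.6°: R = R0 + s = 22 + 4.6121 = 26.6121

θ=91.1°: 42.0862
θ=98.1°: 41.4828
θ=181.5°: 34.2931
θ=270.6°: 26.6121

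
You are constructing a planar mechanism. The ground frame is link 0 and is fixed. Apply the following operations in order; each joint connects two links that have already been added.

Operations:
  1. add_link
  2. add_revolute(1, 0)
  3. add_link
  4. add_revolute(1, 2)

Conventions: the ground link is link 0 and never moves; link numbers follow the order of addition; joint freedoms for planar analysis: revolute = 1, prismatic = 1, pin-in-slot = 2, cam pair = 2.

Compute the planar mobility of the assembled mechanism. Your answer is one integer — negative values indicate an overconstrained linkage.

(L,J1,J2)=(1,0,0); link0 fixed
link1: (2,0,0)
R 1-0 [J1]: (2,1,0)
link2: (3,1,0)
R 1-2 [J1]: (3,2,0)
Grübler: 3·2 − 2·2 − 0 = 2

M = 2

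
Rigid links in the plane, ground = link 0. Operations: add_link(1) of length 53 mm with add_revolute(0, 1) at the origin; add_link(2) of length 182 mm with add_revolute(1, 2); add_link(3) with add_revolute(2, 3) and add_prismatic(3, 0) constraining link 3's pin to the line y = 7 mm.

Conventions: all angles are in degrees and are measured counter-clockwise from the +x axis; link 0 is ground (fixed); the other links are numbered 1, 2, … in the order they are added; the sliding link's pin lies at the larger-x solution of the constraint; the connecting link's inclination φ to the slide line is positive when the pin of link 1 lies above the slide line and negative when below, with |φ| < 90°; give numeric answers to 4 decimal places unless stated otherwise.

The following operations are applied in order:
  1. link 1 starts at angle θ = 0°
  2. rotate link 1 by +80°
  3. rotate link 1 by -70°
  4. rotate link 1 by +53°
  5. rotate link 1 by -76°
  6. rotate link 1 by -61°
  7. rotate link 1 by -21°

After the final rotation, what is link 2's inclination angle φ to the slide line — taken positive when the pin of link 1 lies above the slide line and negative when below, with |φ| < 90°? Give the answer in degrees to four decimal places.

geometry: r = 53 mm, L = 182 mm, e = 7 mm; θ starts at 0°
rotate link 1 by +80°: θ ← 0° +80° = 80°
rotate link 1 by -70°: θ ← 80° -70° = 10°
rotate link 1 by +53°: θ ← 10° +53° = 63°
rotate link 1 by -76°: θ ← 63° -76° = -13°
rotate link 1 by -61°: θ ← -13° -61° = -74°
rotate link 1 by -21°: θ ← -74° -21° = -95°
h = r sin θ − e = -52.798319 − 7 = -59.798319
sin φ = h / L = -59.798319 / 182 = -0.32856219
φ = arcsin(-0.32856219) = -19.181530°

-19.1815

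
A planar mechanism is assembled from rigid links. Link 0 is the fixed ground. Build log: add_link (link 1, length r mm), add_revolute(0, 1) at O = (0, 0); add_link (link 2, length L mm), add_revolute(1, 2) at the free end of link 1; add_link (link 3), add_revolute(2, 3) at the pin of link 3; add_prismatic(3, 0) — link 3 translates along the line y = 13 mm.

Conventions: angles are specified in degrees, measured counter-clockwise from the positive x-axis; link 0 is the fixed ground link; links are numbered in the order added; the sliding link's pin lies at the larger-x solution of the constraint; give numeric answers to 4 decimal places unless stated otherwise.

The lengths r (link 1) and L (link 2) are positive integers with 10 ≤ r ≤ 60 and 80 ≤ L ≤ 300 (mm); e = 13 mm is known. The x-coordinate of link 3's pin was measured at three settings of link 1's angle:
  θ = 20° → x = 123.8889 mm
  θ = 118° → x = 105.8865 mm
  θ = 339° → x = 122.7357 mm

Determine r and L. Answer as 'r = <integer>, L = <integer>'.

constraint per measurement: (x − r cos θ)² + (r sin θ − e)² = L²
subtracting the θ₁ and θ₂ equations cancels the r² and L² terms:
r = (x₁² − x₂²) / (2[(x₁cos θ₁ + e sin θ₁) − (x₂cos θ₂ + e sin θ₂)]) = 13.0000 → r = 13
L² = (x₁ − r cos θ₁)² + (r sin θ₁ − e)² = 12544.0021 → L = 112.0000 → L = 112
check at θ₃=339°: x = 122.7357 (printed 122.7357) ✓

r = 13, L = 112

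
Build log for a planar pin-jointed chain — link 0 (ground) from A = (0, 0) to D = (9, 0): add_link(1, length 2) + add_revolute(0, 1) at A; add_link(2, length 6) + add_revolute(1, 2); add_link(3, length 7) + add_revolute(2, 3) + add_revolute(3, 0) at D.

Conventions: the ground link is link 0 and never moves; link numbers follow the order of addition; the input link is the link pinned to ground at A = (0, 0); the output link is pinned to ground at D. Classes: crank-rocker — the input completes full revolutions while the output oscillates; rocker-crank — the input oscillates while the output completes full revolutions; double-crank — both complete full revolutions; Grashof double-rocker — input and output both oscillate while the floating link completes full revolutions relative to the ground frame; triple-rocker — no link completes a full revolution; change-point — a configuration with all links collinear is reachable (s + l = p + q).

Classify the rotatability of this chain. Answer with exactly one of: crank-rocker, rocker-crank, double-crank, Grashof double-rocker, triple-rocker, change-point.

lengths: ground=9, input=2, coupler=6, output=7
sorted: s=2 (shortest), l=9 (longest), p+q=13
s + l = 11 vs p + q = 13
s + l < p + q (Grashof) with shortest = input link → crank-rocker

crank-rocker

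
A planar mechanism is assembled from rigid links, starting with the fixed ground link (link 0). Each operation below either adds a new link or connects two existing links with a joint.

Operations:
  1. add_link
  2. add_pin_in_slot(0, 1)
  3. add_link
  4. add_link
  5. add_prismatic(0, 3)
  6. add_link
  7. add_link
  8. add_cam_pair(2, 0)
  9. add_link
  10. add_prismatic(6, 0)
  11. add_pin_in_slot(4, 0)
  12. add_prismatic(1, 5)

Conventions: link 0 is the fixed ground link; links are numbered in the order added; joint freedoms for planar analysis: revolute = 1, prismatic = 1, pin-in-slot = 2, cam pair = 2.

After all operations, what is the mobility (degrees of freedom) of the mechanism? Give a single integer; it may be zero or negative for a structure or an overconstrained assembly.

(L,J1,J2)=(1,0,0); link0 fixed
link1: (2,0,0)
PS 0-1 [J2]: (2,0,1)
link2: (3,0,1)
link3: (4,0,1)
P 0-3 [J1]: (4,1,1)
link4: (5,1,1)
link5: (6,1,1)
C 2-0 [J2]: (6,1,2)
link6: (7,1,2)
P 6-0 [J1]: (7,2,2)
PS 4-0 [J2]: (7,2,3)
P 1-5 [J1]: (7,3,3)
Grübler: 3·6 − 2·3 − 3 = 9

M = 9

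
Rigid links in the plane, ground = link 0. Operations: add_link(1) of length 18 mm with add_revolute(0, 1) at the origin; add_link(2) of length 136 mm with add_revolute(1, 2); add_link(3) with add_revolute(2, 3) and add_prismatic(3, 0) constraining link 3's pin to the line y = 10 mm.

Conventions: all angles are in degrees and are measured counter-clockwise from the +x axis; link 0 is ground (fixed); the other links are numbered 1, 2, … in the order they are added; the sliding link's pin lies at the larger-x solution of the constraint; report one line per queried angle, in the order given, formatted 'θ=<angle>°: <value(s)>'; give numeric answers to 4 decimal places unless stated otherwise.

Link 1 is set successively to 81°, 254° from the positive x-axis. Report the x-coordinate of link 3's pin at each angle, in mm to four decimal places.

geometry: r = 18 mm, L = 136 mm, e = 10 mm
θ=81°: crank pin P = (r cos θ, r sin θ) = (2.815820, 17.778390)
θ=81°: h = r sin θ − e = 17.778390 − 10 = 7.778390
θ=81°: x = r cos θ + √(L² − h²) = 2.815820 + 135.777379 = 138.593199
θ=254°: crank pin P = (r cos θ, r sin θ) = (-4.961472, -17.302711)
θ=254°: h = r sin θ − e = -17.302711 − 10 = -27.302711
θ=254°: x = r cos θ + √(L² − h²) = -4.961472 + 133.231235 = 128.269763

θ=81°: 138.5932
θ=254°: 128.2698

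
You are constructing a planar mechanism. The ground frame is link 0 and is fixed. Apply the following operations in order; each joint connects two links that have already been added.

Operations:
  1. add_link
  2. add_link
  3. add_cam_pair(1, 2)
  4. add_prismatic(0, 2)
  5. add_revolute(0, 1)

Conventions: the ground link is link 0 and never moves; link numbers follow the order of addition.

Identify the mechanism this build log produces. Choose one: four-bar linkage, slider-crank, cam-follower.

links: 3 (incl. ground); joints: 1 revolute, 1 prismatic, 1 higher (cam) pair, forming one closed loop
3 links, revolute + prismatic + higher pair in one loop → cam-follower

cam-follower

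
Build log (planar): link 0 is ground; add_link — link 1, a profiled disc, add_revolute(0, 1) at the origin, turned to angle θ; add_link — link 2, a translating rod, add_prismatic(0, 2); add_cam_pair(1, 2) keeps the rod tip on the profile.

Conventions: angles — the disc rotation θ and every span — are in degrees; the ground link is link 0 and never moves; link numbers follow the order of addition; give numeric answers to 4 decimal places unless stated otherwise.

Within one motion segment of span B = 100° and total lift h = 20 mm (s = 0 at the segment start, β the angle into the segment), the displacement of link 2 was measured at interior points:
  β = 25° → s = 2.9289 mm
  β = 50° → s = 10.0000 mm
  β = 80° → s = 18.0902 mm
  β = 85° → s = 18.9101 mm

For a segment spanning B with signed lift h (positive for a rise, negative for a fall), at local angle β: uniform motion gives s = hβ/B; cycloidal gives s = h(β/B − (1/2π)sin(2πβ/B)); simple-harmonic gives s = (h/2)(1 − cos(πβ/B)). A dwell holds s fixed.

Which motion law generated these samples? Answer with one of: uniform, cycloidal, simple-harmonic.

candidates at β/B = r: uniform s = h·r (linear in β); cycloidal s = h·(r − sin(2πr)/(2π)); simple-harmonic s = (h/2)(1 − cos(πr))
β=25°: printed 2.9289 | uniform 5.0000, cycloidal 1.8169, simple-harmonic 2.9289
β=50°: printed 10.0000 | uniform 10.0000, cycloidal 10.0000, simple-harmonic 10.0000
β=80°: printed 18.0902 | uniform 16.0000, cycloidal 19.0273, simple-harmonic 18.0902
β=85°: printed 18.9101 | uniform 17.0000, cycloidal 19.5752, simple-harmonic 18.9101
only one law matches every sample → simple-harmonic

simple-harmonic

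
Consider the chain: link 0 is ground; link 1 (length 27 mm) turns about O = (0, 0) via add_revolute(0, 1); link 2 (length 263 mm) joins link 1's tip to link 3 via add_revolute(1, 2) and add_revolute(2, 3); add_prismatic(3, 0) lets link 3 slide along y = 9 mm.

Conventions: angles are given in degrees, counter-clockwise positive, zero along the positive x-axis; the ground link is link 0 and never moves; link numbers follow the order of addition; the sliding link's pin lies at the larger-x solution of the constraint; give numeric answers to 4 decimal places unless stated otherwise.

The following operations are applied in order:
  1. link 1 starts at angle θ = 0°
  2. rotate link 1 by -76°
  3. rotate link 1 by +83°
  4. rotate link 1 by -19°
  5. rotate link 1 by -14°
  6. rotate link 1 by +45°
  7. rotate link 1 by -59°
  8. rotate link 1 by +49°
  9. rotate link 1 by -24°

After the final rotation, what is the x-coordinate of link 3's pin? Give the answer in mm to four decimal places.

geometry: r = 27 mm, L = 263 mm, e = 9 mm; θ starts at 0°
rotate link 1 by -76°: θ ← 0° -76° = -76°
rotate link 1 by +83°: θ ← -76° +83° = 7°
rotate link 1 by -19°: θ ← 7° -19° = -12°
rotate link 1 by -14°: θ ← -12° -14° = -26°
rotate link 1 by +45°: θ ← -26° +45° = 19°
rotate link 1 by -59°: θ ← 19° -59° = -40°
rotate link 1 by +49°: θ ← -40° +49° = 9°
rotate link 1 by -24°: θ ← 9° -24° = -15°
crank pin P = (r cos θ, r sin θ) = (26.079997, -6.988114)
h = r sin θ − e = -6.988114 − 9 = -15.988114
x = r cos θ + √(L² − h²) = 26.079997 + 262.513581 = 288.593578

288.5936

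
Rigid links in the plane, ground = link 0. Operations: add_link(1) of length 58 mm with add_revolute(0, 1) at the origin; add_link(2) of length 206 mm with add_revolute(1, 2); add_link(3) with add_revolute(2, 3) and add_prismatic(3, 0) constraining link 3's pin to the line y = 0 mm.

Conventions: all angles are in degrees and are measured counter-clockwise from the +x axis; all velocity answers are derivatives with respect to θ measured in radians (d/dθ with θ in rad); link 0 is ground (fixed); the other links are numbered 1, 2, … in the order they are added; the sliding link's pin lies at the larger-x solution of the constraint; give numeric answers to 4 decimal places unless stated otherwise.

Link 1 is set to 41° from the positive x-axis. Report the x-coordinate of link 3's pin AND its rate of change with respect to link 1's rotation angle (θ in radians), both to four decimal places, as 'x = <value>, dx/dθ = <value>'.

geometry: r = 58 mm, L = 206 mm, e = 0 mm
crank pin P = (r cos θ, r sin θ) = (43.773156, 38.051424)
h = r sin θ − e = 38.051424 − 0 = 38.051424
x = r cos θ + √(L² − h²) = 43.773156 + 202.455153 = 246.228309
dx/dθ = −r sin θ − h·r cos θ/√(L² − h²) (θ in radians; h = 38.051424) = -46.278583

x = 246.2283, dx/dθ = -46.2786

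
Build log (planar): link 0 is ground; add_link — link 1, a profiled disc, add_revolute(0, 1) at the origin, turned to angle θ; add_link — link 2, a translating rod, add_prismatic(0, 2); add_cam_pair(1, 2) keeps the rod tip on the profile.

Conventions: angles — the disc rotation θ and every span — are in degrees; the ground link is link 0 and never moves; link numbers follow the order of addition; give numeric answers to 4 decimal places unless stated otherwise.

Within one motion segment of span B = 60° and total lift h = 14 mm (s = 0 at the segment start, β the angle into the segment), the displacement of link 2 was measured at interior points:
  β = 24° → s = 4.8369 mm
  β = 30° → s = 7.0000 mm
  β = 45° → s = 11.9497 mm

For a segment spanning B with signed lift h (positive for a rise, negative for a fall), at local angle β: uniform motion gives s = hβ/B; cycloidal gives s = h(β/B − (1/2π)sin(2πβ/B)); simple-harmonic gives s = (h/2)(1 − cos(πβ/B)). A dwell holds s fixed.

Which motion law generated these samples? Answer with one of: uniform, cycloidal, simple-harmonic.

candidates at β/B = r: uniform s = h·r (linear in β); cycloidal s = h·(r − sin(2πr)/(2π)); simple-harmonic s = (h/2)(1 − cos(πr))
β=24°: printed 4.8369 | uniform 5.6000, cycloidal 4.2903, simple-harmonic 4.8369
β=30°: printed 7.0000 | uniform 7.0000, cycloidal 7.0000, simple-harmonic 7.0000
β=45°: printed 11.9497 | uniform 10.5000, cycloidal 12.7282, simple-harmonic 11.9497
only one law matches every sample → simple-harmonic

simple-harmonic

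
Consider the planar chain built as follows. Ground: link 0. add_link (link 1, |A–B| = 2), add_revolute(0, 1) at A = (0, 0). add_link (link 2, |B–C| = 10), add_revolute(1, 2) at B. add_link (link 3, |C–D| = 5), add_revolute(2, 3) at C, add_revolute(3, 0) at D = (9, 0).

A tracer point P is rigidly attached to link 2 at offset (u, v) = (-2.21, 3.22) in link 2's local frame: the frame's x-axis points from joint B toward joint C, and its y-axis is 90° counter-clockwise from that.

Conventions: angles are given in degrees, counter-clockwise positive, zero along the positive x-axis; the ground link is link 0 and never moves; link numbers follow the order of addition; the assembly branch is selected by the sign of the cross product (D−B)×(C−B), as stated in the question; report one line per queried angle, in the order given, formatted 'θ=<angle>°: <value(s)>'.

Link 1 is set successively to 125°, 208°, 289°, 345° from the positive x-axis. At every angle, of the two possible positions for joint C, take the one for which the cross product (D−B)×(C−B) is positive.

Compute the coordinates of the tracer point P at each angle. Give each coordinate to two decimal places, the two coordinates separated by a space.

A=(0,0), D=(9.00,0)
θ=125°: B = A + 2.00·(cos125°, sin125°) = (-1.1472, 1.6383)
θ=125°: |BD| = 10.2786
θ=125°: circle(B,10.00) ∩ circle(D,5.00): a=8.7877, h=4.7725
θ=125°:   candidates: C₊=(8.2889,4.9492) cross=49.055; C₋=(6.7675,-4.4739) cross=-49.055
θ=125°:   branch + wants cross > 0 → take C=(8.2889,4.9492) (cross=49.055)
θ=125°: ex = (C−B)/|BC| = (0.9436,0.3311); ey = (-0.3311,0.9436)
θ=125°: P = B + -2.21·ex + 3.22·ey = (-4.2986,3.9450)
θ=208°: B = A + 2.00·(cos208°, sin208°) = (-1.7659, -0.9389)
θ=208°: |BD| = 10.8068
θ=208°: circle(B,10.00) ∩ circle(D,5.00): a=8.8734, h=4.6111
θ=208°:   candidates: C₊=(6.6733,4.4257) cross=49.831; C₋=(7.4746,-4.7616) cross=-49.831
θ=208°:   branch + wants cross > 0 → take C=(6.6733,4.4257) (cross=49.831)
θ=208°: ex = (C−B)/|BC| = (0.8439,0.5365); ey = (-0.5365,0.8439)
θ=208°: P = B + -2.21·ex + 3.22·ey = (-5.3584,0.5929)
θ=289°: B = A + 2.00·(cos289°, sin289°) = (0.6511, -1.8910)
θ=289°: |BD| = 8.5603
θ=289°: circle(B,10.00) ∩ circle(D,5.00): a=8.6608, h=4.9990
θ=289°:   candidates: C₊=(7.9937,4.8977) cross=42.793; C₋=(10.2023,-4.8533) cross=-42.793
θ=289°:   branch + wants cross > 0 → take C=(7.9937,4.8977) (cross=42.793)
θ=289°: ex = (C−B)/|BC| = (0.7343,0.6789); ey = (-0.6789,0.7343)
θ=289°: P = B + -2.21·ex + 3.22·ey = (-3.1575,-1.0270)
θ=345°: B = A + 2.00·(cos345°, sin345°) = (1.9319, -0.5176)
θ=345°: |BD| = 7.0871
θ=345°: circle(B,10.00) ∩ circle(D,5.00): a=8.8349, h=4.6846
θ=345°:   candidates: C₊=(10.4010,4.7997) cross=33.200; C₋=(11.0853,-4.5444) cross=-33.200
θ=345°:   branch + wants cross > 0 → take C=(10.4010,4.7997) (cross=33.200)
θ=345°: ex = (C−B)/|BC| = (0.8469,0.5317); ey = (-0.5317,0.8469)
θ=345°: P = B + -2.21·ex + 3.22·ey = (-1.6520,1.0343)

θ=125°: -4.30 3.94
θ=208°: -5.36 0.59
θ=289°: -3.16 -1.03
θ=345°: -1.65 1.03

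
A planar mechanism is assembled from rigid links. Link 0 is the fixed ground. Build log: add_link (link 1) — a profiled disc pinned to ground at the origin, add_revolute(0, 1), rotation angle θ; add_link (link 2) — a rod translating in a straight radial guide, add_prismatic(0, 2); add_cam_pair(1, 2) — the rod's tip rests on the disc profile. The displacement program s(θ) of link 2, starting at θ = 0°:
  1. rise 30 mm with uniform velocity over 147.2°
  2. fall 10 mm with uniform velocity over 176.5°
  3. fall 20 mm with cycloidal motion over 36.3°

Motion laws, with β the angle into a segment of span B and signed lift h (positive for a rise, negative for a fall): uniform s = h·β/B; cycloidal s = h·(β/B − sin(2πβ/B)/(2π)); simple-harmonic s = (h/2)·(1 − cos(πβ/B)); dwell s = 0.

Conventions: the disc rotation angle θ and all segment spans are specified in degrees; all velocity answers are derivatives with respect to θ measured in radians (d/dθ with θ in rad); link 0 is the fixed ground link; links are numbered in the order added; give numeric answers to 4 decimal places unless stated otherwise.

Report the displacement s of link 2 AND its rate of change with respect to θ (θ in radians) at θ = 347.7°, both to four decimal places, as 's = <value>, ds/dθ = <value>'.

seg 1 [0°–147.2°] uniform, h=30: full span → s += 30 → s = 30.0000
seg 2 [147.2°–323.7°] uniform, h=-10: full span → s += -10 → s = 20.0000
seg 3 [323.7°–360°] cycloidal, h=-20: θ=347.7° here. β=24, B=36.3. -20·(0.6612 − sin(2π·0.6612)/(2π)) = -15.9230 → s = 4.0770
velocity in seg [323.7°–360°] (cycloidal), θ in radians: β = 24° = 0.4189 rad, B = 36.3° = 0.6336 rad; ds/dθ = (h/B)(1 − cos(2πβ/B)) = ((-20)/0.6336)(1 − cos(2π·0.6612)) = -48.288649 mm/rad

s = 4.0770, ds/dθ = -48.2886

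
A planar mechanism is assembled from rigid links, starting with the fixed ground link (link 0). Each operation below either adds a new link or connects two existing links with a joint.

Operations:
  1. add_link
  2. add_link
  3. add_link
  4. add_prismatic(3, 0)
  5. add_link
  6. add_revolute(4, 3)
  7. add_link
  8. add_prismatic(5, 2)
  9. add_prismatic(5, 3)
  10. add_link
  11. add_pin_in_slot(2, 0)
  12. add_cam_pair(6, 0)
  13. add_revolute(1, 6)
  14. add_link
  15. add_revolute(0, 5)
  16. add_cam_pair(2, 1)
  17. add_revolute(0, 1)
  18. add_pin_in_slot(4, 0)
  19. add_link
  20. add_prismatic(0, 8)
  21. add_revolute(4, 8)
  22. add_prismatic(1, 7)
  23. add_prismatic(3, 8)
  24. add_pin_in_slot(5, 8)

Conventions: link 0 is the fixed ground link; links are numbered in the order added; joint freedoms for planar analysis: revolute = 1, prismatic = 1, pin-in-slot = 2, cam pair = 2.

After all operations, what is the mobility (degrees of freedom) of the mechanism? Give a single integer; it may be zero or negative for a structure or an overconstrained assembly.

L=1 J1=0 J2=0
add link → L=2 J1=0 J2=0
add link → L=3 J1=0 J2=0
add link → L=4 J1=0 J2=0
P@3,0 dof=1 J1 → L=4 J1=1 J2=0
add link → L=5 J1=1 J2=0
R@4,3 dof=1 J1 → L=5 J1=2 J2=0
add link → L=6 J1=2 J2=0
P@5,2 dof=1 J1 → L=6 J1=3 J2=0
P@5,3 dof=1 J1 → L=6 J1=4 J2=0
add link → L=7 J1=4 J2=0
PS@2,0 dof=2 J2 → L=7 J1=4 J2=1
C@6,0 dof=2 J2 → L=7 J1=4 J2=2
R@1,6 dof=1 J1 → L=7 J1=5 J2=2
add link → L=8 J1=5 J2=2
R@0,5 dof=1 J1 → L=8 J1=6 J2=2
C@2,1 dof=2 J2 → L=8 J1=6 J2=3
R@0,1 dof=1 J1 → L=8 J1=7 J2=3
PS@4,0 dof=2 J2 → L=8 J1=7 J2=4
add link → L=9 J1=7 J2=4
P@0,8 dof=1 J1 → L=9 J1=8 J2=4
R@4,8 dof=1 J1 → L=9 J1=9 J2=4
P@1,7 dof=1 J1 → L=9 J1=10 J2=4
P@3,8 dof=1 J1 → L=9 J1=11 J2=4
PS@5,8 dof=2 J2 → L=9 J1=11 J2=5
M=3(L−1)−2J1−J2=3·8−2·11−5=-3

M = -3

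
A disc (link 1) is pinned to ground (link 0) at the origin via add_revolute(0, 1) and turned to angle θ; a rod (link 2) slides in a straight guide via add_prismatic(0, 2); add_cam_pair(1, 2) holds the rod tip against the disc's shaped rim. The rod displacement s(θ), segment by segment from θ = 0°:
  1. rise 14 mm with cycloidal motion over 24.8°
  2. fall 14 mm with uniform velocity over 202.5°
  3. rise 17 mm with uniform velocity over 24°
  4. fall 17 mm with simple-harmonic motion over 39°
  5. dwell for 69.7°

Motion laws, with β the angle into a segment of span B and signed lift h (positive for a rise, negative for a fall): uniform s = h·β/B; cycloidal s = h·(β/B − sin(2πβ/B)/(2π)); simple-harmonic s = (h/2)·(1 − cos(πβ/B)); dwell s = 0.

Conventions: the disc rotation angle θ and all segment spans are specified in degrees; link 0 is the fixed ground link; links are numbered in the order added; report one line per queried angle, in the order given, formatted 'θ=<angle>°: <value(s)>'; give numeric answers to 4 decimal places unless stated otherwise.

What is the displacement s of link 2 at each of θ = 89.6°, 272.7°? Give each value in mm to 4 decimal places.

segment 1 (0° to 24.8°, cycloidal, h = 14) is passed completely: s = 0.0000 + (14) = 14.0000
θ = 89.6° falls in segment 2 (24.8° to 227.3°, uniform, h = -14): β = 89.6 − 24.8 = 64.8°, B = 202.5°; Δs = -14·64.8/202.5 = -4.4800; s = 14.0000 − 4.4800 = 9.5200
segment 2 (24.8° to 227.3°, uniform, h = -14) is passed completely: s = 14.0000 + (-14) = 0.0000
segment 3 (227.3° to 251.3°, uniform, h = 17) is passed completely: s = 0.0000 + (17) = 17.0000
θ = 272.7° falls in segment 4 (251.3° to 290.3°, simple-harmonic, h = -17): β = 272.7 − 251.3 = 21.4°, B = 39°; Δs = -17/2·(1 − cos(π·0.5487)) = -9.7959; s = 17.0000 − 9.7959 = 7.2041

θ=89.6°: 9.5200
θ=272.7°: 7.2041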